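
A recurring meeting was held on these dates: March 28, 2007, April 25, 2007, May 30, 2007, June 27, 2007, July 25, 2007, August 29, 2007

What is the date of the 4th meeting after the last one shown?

December 26, 2007

Every date is a Wednesday; gaps 28, 35, 28, 28, 35 days.
Each is the last Wednesday of its month (at least one falls on the 29th or later, ruling out '4th Wednesday').
September 2007 ends with Wednesday September 26, 2007.
October 2007 ends with Wednesday October 31, 2007.
November 2007 ends with Wednesday November 28, 2007.
December 2007 ends with Wednesday December 26, 2007.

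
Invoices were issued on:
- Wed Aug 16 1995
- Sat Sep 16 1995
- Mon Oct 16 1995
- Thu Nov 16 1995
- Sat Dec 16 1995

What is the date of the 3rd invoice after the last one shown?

Gaps: 31, 30, 31, 30 days — not constant. Every event is on the 16th of the month.
Pattern: the 16th of each month.
Next: January 1996 → Tue Jan 16 1996.
February 1996: Fri Feb 16 1996.
Next: March 1996 → Sat Mar 16 1996.

Sat Mar 16 1996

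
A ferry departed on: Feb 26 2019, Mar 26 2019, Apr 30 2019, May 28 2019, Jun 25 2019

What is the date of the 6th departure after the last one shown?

Dec 31 2019

These are Tuesdays with 28, 35, 28, 28-day gaps.
Each is the final Tuesday of its month — Apr 30 2019 is past the 28th, so '4th Tuesday' doesn't fit.
Last Tuesday of July 2019: Jul 30 2019.
Last Tuesday of August 2019: Aug 27 2019.
Last Tuesday of September 2019: Sep 24 2019.
Last Tuesday of October 2019: Oct 29 2019.
Last Tuesday of November 2019: Nov 26 2019.
December 2019 ends with Tuesday Dec 31 2019.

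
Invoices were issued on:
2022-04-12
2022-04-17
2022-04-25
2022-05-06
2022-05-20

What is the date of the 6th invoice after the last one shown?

2022-10-14

Gaps: 5, 8, 11, 14 days — each gap is 3 larger than the previous one.
Next gap: 17 days. 2022-05-20 + 17 days = 2022-06-06.
Next gap: 20 days. 2022-06-06 + 20 days = 2022-06-26.
Next gap: 23 days. 2022-06-26 + 23 days = 2022-07-19.
Next gap: 26 days. 2022-07-19 + 26 days = 2022-08-14.
Next gap: 29 days. 2022-08-14 + 29 days = 2022-09-12.
Next gap: 32 days. 2022-09-12 + 32 days = 2022-10-14.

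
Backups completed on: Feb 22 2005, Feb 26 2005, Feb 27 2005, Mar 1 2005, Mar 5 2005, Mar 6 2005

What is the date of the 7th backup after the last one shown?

Mar 22 2005

The gap pattern 4, 1, 2, 4, 1 repeats every 3 events.
These are the Tuesdays, Saturdays and Sundays of each week.
The following Tuesday is Mar 8 2005.
The following Saturday is Mar 12 2005.
Next Sunday: Mar 13 2005.
Next Tuesday: Mar 15 2005.
The following Saturday is Mar 19 2005.
The following Sunday is Mar 20 2005.
The following Tuesday is Mar 22 2005.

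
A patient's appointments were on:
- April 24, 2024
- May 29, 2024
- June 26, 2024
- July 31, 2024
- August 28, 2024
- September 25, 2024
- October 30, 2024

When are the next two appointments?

November 27, 2024; December 25, 2024

All Wednesdays; the gaps (35, 28, 35, 28, 28, 35) vary with month length.
This is the last Wednesday of each month.
Last Wednesday of November 2024: November 27, 2024.
Last Wednesday of December 2024: December 25, 2024.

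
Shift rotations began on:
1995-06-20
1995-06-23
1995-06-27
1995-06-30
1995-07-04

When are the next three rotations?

Every event lands on a Tuesday or Friday (gaps cycle 3, 4, 3, 4).
So the schedule is: every Tuesday and Friday.
Next Friday: 1995-07-07.
The following Tuesday is 1995-07-11.
The following Friday is 1995-07-14.

1995-07-07, 1995-07-11, 1995-07-14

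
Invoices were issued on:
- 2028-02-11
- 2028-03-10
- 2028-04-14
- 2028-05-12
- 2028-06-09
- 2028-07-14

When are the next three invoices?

2028-08-11, 2028-09-08, 2028-10-13

Gaps: 28, 35, 28, 28, 35 days — a mix of 28 and 35. Every date is a Friday.
Each is the 2nd Friday of its month.
2nd Friday of August 2028: 2028-08-11.
September 2028 — 2nd Friday is 2028-09-08.
October 2028 — 2nd Friday is 2028-10-13.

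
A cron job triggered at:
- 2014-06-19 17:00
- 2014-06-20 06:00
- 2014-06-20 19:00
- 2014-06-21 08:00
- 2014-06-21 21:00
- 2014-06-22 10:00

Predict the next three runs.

The interval is a steady 13 hours (13, 13, 13, 13, 13).
2014-06-22 10:00 + 13 h = 2014-06-22 23:00.
2014-06-22 23:00 + 13 h = 2014-06-23 12:00.
2014-06-23 12:00 + 13 h = 2014-06-24 01:00.

2014-06-22 23:00, 2014-06-23 12:00, 2014-06-24 01:00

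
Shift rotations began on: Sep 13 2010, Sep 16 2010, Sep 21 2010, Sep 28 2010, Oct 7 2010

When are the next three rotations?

Oct 18 2010, Oct 31 2010, Nov 15 2010

Intervals are 3, 5, 7, 9 days — an arithmetic progression with common difference 2.
Next gap: 11 days. Oct 7 2010 + 11 days = Oct 18 2010.
Next gap: 13 days. Oct 18 2010 + 13 days = Oct 31 2010.
Next gap: 15 days. Oct 31 2010 + 15 days = Nov 15 2010.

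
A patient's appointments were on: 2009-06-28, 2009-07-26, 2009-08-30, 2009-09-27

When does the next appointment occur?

These are Sundays with 28, 35, 28-day gaps.
Each is the final Sunday of its month — 2009-08-30 is past the 28th, so '4th Sunday' doesn't fit.
Last Sunday of October 2009: 2009-10-25.

2009-10-25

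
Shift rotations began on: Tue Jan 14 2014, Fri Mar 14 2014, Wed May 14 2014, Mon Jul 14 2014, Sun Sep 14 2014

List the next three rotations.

The day-of-month is always 14 (59, 61, 61, 62 days between events).
So this recurs on the 14th of every 2 months.
Next: November 2014 → Fri Nov 14 2014.
Next: January 2015 → Wed Jan 14 2015.
Next: March 2015 → Sat Mar 14 2015.

Fri Nov 14 2014, Wed Jan 14 2015, Sat Mar 14 2015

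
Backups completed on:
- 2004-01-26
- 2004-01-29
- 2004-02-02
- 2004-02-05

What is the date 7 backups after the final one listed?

Gaps: 3, 4, 3 days — not constant, but cyclic with period 2.
The events fall on every Monday and Thursday.
The following Monday is 2004-02-09.
Next Thursday: 2004-02-12.
Next Monday: 2004-02-16.
The following Thursday is 2004-02-19.
Next Monday: 2004-02-23.
Next Thursday: 2004-02-26.
The following Monday is 2004-03-01.

2004-03-01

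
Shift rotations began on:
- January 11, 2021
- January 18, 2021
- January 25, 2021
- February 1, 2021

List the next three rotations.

The spacing is 7, 7, 7 days — always 7 days.
February 1, 2021 + 7 days = February 8, 2021.
February 8, 2021 + 7 days = February 15, 2021.
February 15, 2021 + 7 days = February 22, 2021.

February 8, 2021; February 15, 2021; February 22, 2021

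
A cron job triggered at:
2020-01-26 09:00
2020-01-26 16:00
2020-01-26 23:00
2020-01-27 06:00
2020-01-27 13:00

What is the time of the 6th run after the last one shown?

2020-01-29 07:00

Gaps: 7, 7, 7, 7 hours — each event is 7 hours after the previous one.
2020-01-27 13:00 + 7 h = 2020-01-27 20:00.
2020-01-27 20:00 + 7 h = 2020-01-28 03:00.
2020-01-28 03:00 + 7 h = 2020-01-28 10:00.
2020-01-28 10:00 + 7 h = 2020-01-28 17:00.
2020-01-28 17:00 + 7 h = 2020-01-29 00:00.
2020-01-29 00:00 + 7 h = 2020-01-29 07:00.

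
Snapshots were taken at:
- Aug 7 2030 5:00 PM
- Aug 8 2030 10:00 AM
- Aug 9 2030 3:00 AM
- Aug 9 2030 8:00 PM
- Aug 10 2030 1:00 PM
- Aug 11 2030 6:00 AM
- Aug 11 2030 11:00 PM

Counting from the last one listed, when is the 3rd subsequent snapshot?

Spacing: 17, 17, 17, 17, 17, 17 h — constant 17 h.
Aug 11 2030 11:00 PM + 17 h = Aug 12 2030 4:00 PM.
Aug 12 2030 4:00 PM + 17 h = Aug 13 2030 9:00 AM.
Aug 13 2030 9:00 AM + 17 h = Aug 14 2030 2:00 AM.

Aug 14 2030 2:00 AM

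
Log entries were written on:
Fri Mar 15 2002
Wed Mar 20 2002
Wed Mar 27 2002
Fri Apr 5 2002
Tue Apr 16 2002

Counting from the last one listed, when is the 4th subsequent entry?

The spacing grows by 2 each time: 5, 7, 9, 11 days.
Next gap: 13 days. Tue Apr 16 2002 + 13 days = Mon Apr 29 2002.
Next gap: 15 days. Mon Apr 29 2002 + 15 days = Tue May 14 2002.
Next gap: 17 days. Tue May 14 2002 + 17 days = Fri May 31 2002.
Next gap: 19 days. Fri May 31 2002 + 19 days = Wed Jun 19 2002.

Wed Jun 19 2002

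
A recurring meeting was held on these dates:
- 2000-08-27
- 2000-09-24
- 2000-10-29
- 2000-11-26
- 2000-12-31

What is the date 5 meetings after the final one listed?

2001-05-27

All Sundays; the gaps (28, 35, 28, 35) vary with month length.
This is the last Sunday of each month.
January 2001 ends with Sunday 2001-01-28.
Last Sunday of February 2001: 2001-02-25.
Last Sunday of March 2001: 2001-03-25.
Last Sunday of April 2001: 2001-04-29.
May 2001 ends with Sunday 2001-05-27.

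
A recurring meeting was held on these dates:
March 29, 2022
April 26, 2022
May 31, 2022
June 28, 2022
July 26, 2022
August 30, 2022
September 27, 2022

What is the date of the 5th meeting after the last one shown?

February 28, 2023

Every date is a Tuesday; gaps 28, 35, 28, 28, 35, 28 days.
Each is the last Tuesday of its month (at least one falls on the 29th or later, ruling out '4th Tuesday').
Last Tuesday of October 2022: October 25, 2022.
Last Tuesday of November 2022: November 29, 2022.
Last Tuesday of December 2022: December 27, 2022.
Last Tuesday of January 2023: January 31, 2023.
February 2023 ends with Tuesday February 28, 2023.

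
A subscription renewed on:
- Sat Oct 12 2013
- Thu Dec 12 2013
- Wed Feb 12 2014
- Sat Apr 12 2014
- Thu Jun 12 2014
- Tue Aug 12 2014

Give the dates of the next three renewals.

Sun Oct 12 2014, Fri Dec 12 2014, Thu Feb 12 2015

The day-of-month is always 12 (61, 62, 59, 61, 61 days between events).
So this recurs on the 12th of every 2 months.
Next: October 2014 → Sun Oct 12 2014.
December 2014: Fri Dec 12 2014.
Next: February 2015 → Thu Feb 12 2015.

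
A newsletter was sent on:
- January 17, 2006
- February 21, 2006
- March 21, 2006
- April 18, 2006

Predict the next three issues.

May 16, 2006; June 20, 2006; July 18, 2006

Gaps: 35, 28, 28 days — a mix of 28 and 35. Every date is a Tuesday.
Each is the 3rd Tuesday of its month.
May 2006 — 3rd Tuesday is May 16, 2006.
June 2006 — 3rd Tuesday is June 20, 2006.
July 2006 — 3rd Tuesday is July 18, 2006.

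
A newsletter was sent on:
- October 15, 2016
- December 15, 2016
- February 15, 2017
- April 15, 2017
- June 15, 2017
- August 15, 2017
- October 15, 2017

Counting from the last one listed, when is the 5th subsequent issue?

The day-of-month is always 15 (61, 62, 59, 61, 61, 61 days between events).
So this recurs on the 15th of every 2 months.
Next: December 2017 → December 15, 2017.
February 2018: February 15, 2018.
Next: April 2018 → April 15, 2018.
Next: June 2018 → June 15, 2018.
Next: August 2018 → August 15, 2018.

August 15, 2018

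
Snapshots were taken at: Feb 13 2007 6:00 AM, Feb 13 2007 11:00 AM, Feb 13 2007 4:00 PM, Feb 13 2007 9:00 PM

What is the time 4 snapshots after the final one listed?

Feb 14 2007 5:00 PM

The interval is a steady 5 hours (5, 5, 5).
Feb 13 2007 9:00 PM + 5 h = Feb 14 2007 2:00 AM.
Feb 14 2007 2:00 AM + 5 h = Feb 14 2007 7:00 AM.
Feb 14 2007 7:00 AM + 5 h = Feb 14 2007 12:00 PM.
Feb 14 2007 12:00 PM + 5 h = Feb 14 2007 5:00 PM.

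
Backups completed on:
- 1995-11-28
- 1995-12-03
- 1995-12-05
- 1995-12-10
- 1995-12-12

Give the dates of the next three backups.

1995-12-17, 1995-12-19, 1995-12-24

The gap pattern 5, 2, 5, 2 repeats every 2 events.
These are the Tuesdays and Sundays of each week.
The following Sunday is 1995-12-17.
The following Tuesday is 1995-12-19.
The following Sunday is 1995-12-24.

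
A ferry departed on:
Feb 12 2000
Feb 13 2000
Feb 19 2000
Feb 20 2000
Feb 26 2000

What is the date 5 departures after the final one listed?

Mar 12 2000

Gaps: 1, 6, 1, 6 days — not constant, but cyclic with period 2.
The events fall on every Saturday and Sunday.
Next Sunday: Feb 27 2000.
The following Saturday is Mar 4 2000.
Next Sunday: Mar 5 2000.
Next Saturday: Mar 11 2000.
Next Sunday: Mar 12 2000.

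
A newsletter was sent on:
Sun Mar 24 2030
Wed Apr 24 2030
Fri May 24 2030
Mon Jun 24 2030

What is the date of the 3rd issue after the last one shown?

Each date is the 24th; the gaps (31, 30, 31) track the month lengths.
The rule is the 24th of each month.
Next: July 2030 → Wed Jul 24 2030.
August 2030: Sat Aug 24 2030.
September 2030: Tue Sep 24 2030.

Tue Sep 24 2030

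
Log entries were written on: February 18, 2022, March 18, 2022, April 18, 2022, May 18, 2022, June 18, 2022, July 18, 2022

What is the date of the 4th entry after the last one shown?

November 18, 2022

The day-of-month is always 18 (28, 31, 30, 31, 30 days between events).
So this recurs on the 18th of each month.
Next: August 2022 → August 18, 2022.
September 2022: September 18, 2022.
October 2022: October 18, 2022.
Next: November 2022 → November 18, 2022.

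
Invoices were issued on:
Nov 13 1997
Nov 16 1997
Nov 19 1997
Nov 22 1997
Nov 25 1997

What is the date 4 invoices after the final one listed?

The spacing is 3, 3, 3, 3 days — always 3 days.
Nov 25 1997 + 3 days = Nov 28 1997.
Nov 28 1997 + 3 days = Dec 1 1997.
Dec 1 1997 + 3 days = Dec 4 1997.
Dec 4 1997 + 3 days = Dec 7 1997.

Dec 7 1997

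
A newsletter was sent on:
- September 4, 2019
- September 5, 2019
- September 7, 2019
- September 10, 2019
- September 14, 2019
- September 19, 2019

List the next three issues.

September 25, 2019; October 2, 2019; October 10, 2019

The spacing grows by 1 each time: 1, 2, 3, 4, 5 days.
Next gap: 6 days. September 19, 2019 + 6 days = September 25, 2019.
Next gap: 7 days. September 25, 2019 + 7 days = October 2, 2019.
Next gap: 8 days. October 2, 2019 + 8 days = October 10, 2019.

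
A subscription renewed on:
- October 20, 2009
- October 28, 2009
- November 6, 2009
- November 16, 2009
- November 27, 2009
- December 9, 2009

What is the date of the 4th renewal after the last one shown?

Intervals are 8, 9, 10, 11, 12 days — an arithmetic progression with common difference 1.
Next gap: 13 days. December 9, 2009 + 13 days = December 22, 2009.
Next gap: 14 days. December 22, 2009 + 14 days = January 5, 2010.
Next gap: 15 days. January 5, 2010 + 15 days = January 20, 2010.
Next gap: 16 days. January 20, 2010 + 16 days = February 5, 2010.

February 5, 2010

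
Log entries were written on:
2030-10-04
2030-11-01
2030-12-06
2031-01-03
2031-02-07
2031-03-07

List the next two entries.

All dates are Fridays, 28, 35, 28, 35, 28 days apart.
Specifically, the 1st Friday of each month.
April 2031 — 1st Friday is 2031-04-04.
1st Friday of May 2031: 2031-05-02.

2031-04-04, 2031-05-02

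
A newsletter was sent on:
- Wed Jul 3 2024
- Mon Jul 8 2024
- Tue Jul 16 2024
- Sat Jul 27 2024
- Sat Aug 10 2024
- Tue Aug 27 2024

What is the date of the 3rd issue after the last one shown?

The spacing grows by 3 each time: 5, 8, 11, 14, 17 days.
Next gap: 20 days. Tue Aug 27 2024 + 20 days = Mon Sep 16 2024.
Next gap: 23 days. Mon Sep 16 2024 + 23 days = Wed Oct 9 2024.
Next gap: 26 days. Wed Oct 9 2024 + 26 days = Mon Nov 4 2024.

Mon Nov 4 2024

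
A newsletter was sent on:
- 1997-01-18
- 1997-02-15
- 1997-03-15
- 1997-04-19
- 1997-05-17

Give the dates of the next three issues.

1997-06-21, 1997-07-19, 1997-08-16

These are Saturdays at 28- or 35-day spacing (28, 28, 35, 28).
The pattern: 3rd Saturday of the month.
June 1997 — 3rd Saturday is 1997-06-21.
3rd Saturday of July 1997: 1997-07-19.
3rd Saturday of August 1997: 1997-08-16.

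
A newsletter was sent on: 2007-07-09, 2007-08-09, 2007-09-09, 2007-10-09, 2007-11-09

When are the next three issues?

2007-12-09, 2008-01-09, 2008-02-09

The day-of-month is always 9 (31, 31, 30, 31 days between events).
So this recurs on the 9th of each month.
Next: December 2007 → 2007-12-09.
Next: January 2008 → 2008-01-09.
February 2008: 2008-02-09.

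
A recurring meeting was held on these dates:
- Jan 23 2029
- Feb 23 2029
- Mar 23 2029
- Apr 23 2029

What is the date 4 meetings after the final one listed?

Aug 23 2029

Each date is the 23rd; the gaps (31, 28, 31) track the month lengths.
The rule is the 23rd of each month.
May 2029: May 23 2029.
Next: June 2029 → Jun 23 2029.
July 2029: Jul 23 2029.
August 2029: Aug 23 2029.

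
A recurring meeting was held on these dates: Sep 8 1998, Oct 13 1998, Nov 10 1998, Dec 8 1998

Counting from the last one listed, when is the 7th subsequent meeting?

Jul 13 1999

All dates are Tuesdays, 35, 28, 28 days apart.
Specifically, the 2nd Tuesday of each month.
2nd Tuesday of January 1999: Jan 12 1999.
2nd Tuesday of February 1999: Feb 9 1999.
2nd Tuesday of March 1999: Mar 9 1999.
April 1999 — 2nd Tuesday is Apr 13 1999.
May 1999 — 2nd Tuesday is May 11 1999.
June 1999 — 2nd Tuesday is Jun 8 1999.
2nd Tuesday of July 1999: Jul 13 1999.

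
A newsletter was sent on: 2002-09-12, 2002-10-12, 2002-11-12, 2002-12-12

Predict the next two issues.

Each date is the 12th; the gaps (30, 31, 30) track the month lengths.
The rule is the 12th of each month.
January 2003: 2003-01-12.
February 2003: 2003-02-12.

2003-01-12, 2003-02-12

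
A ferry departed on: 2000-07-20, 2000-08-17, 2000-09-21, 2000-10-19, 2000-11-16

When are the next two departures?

2000-12-21, 2001-01-18

All dates are Thursdays, 28, 35, 28, 28 days apart.
Specifically, the 3rd Thursday of each month.
December 2000 — 3rd Thursday is 2000-12-21.
January 2001 — 3rd Thursday is 2001-01-18.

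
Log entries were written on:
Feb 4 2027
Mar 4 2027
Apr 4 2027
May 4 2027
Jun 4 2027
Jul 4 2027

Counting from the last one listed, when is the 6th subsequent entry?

Jan 4 2028

Gaps: 28, 31, 30, 31, 30 days — not constant. Every event is on the 4th of the month.
Pattern: the 4th of each month.
August 2027: Aug 4 2027.
September 2027: Sep 4 2027.
October 2027: Oct 4 2027.
Next: November 2027 → Nov 4 2027.
Next: December 2027 → Dec 4 2027.
January 2028: Jan 4 2028.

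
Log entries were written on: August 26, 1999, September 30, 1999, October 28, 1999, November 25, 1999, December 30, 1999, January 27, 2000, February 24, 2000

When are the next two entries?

March 30, 2000; April 27, 2000

These are Thursdays with 35, 28, 28, 35, 28, 28-day gaps.
Each is the final Thursday of its month — September 30, 1999 is past the 28th, so '4th Thursday' doesn't fit.
March 2000 ends with Thursday March 30, 2000.
April 2000 ends with Thursday April 27, 2000.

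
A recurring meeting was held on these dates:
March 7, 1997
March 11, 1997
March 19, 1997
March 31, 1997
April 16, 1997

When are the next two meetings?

The spacing grows by 4 each time: 4, 8, 12, 16 days.
Next gap: 20 days. April 16, 1997 + 20 days = May 6, 1997.
Next gap: 24 days. May 6, 1997 + 24 days = May 30, 1997.

May 6, 1997; May 30, 1997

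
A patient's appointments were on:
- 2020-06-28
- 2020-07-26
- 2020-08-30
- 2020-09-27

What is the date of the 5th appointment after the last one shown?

These are Sundays with 28, 35, 28-day gaps.
Each is the final Sunday of its month — 2020-08-30 is past the 28th, so '4th Sunday' doesn't fit.
October 2020 ends with Sunday 2020-10-25.
November 2020 ends with Sunday 2020-11-29.
December 2020 ends with Sunday 2020-12-27.
January 2021 ends with Sunday 2021-01-31.
Last Sunday of February 2021: 2021-02-28.

2021-02-28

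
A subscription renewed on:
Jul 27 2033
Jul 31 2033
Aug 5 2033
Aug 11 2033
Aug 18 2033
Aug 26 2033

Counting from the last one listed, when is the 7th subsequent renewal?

Intervals are 4, 5, 6, 7, 8 days — an arithmetic progression with common difference 1.
Next gap: 9 days. Aug 26 2033 + 9 days = Sep 4 2033.
Next gap: 10 days. Sep 4 2033 + 10 days = Sep 14 2033.
Next gap: 11 days. Sep 14 2033 + 11 days = Sep 25 2033.
Next gap: 12 days. Sep 25 2033 + 12 days = Oct 7 2033.
Next gap: 13 days. Oct 7 2033 + 13 days = Oct 20 2033.
Next gap: 14 days. Oct 20 2033 + 14 days = Nov 3 2033.
Next gap: 15 days. Nov 3 2033 + 15 days = Nov 18 2033.

Nov 18 2033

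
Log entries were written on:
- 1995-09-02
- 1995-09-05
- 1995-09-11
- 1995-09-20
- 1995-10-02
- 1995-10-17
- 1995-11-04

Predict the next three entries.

Intervals are 3, 6, 9, 12, 15, 18 days — an arithmetic progression with common difference 3.
Next gap: 21 days. 1995-11-04 + 21 days = 1995-11-25.
Next gap: 24 days. 1995-11-25 + 24 days = 1995-12-19.
Next gap: 27 days. 1995-12-19 + 27 days = 1996-01-15.

1995-11-25, 1995-12-19, 1996-01-15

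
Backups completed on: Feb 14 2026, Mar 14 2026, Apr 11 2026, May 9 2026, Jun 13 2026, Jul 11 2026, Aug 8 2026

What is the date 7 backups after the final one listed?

Mar 13 2027

These are Saturdays at 28- or 35-day spacing (28, 28, 28, 35, 28, 28).
The pattern: 2nd Saturday of the month.
2nd Saturday of September 2026: Sep 12 2026.
2nd Saturday of October 2026: Oct 10 2026.
2nd Saturday of November 2026: Nov 14 2026.
2nd Saturday of December 2026: Dec 12 2026.
January 2027 — 2nd Saturday is Jan 9 2027.
February 2027 — 2nd Saturday is Feb 13 2027.
March 2027 — 2nd Saturday is Mar 13 2027.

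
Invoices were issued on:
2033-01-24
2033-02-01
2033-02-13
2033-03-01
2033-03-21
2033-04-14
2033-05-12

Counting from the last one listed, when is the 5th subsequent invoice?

2033-11-28

Intervals are 8, 12, 16, 20, 24, 28 days — an arithmetic progression with common difference 4.
Next gap: 32 days. 2033-05-12 + 32 days = 2033-06-13.
Next gap: 36 days. 2033-06-13 + 36 days = 2033-07-19.
Next gap: 40 days. 2033-07-19 + 40 days = 2033-08-28.
Next gap: 44 days. 2033-08-28 + 44 days = 2033-10-11.
Next gap: 48 days. 2033-10-11 + 48 days = 2033-11-28.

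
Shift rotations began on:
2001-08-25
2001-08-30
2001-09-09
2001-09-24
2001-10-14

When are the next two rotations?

The spacing grows by 5 each time: 5, 10, 15, 20 days.
Next gap: 25 days. 2001-10-14 + 25 days = 2001-11-08.
Next gap: 30 days. 2001-11-08 + 30 days = 2001-12-08.

2001-11-08, 2001-12-08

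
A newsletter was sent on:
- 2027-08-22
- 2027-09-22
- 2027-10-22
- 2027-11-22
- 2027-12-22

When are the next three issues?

The day-of-month is always 22 (31, 30, 31, 30 days between events).
So this recurs on the 22nd of each month.
Next: January 2028 → 2028-01-22.
Next: February 2028 → 2028-02-22.
Next: March 2028 → 2028-03-22.

2028-01-22, 2028-02-22, 2028-03-22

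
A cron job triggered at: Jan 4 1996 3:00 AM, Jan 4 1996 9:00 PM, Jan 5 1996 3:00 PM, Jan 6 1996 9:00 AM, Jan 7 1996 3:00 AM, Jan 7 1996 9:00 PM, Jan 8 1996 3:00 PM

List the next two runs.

Jan 9 1996 9:00 AM, Jan 10 1996 3:00 AM

The interval is a steady 18 hours (18, 18, 18, 18, 18, 18).
Jan 8 1996 3:00 PM + 18 h = Jan 9 1996 9:00 AM.
Jan 9 1996 9:00 AM + 18 h = Jan 10 1996 3:00 AM.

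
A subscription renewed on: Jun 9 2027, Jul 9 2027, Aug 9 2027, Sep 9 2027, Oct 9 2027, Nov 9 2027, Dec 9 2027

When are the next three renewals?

Jan 9 2028, Feb 9 2028, Mar 9 2028

The day-of-month is always 9 (30, 31, 31, 30, 31, 30 days between events).
So this recurs on the 9th of each month.
Next: January 2028 → Jan 9 2028.
Next: February 2028 → Feb 9 2028.
Next: March 2028 → Mar 9 2028.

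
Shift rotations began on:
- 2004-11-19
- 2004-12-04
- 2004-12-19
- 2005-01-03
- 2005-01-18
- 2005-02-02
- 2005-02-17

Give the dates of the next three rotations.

The spacing is 15, 15, 15, 15, 15, 15 days — always 15 days.
2005-02-17 + 15 days = 2005-03-04.
2005-03-04 + 15 days = 2005-03-19.
2005-03-19 + 15 days = 2005-04-03.

2005-03-04, 2005-03-19, 2005-04-03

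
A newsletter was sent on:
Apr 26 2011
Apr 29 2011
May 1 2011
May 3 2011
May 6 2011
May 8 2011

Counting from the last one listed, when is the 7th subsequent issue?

May 24 2011

Every event lands on a Tuesday or Friday or Sunday (gaps cycle 3, 2, 2, 3, 2).
So the schedule is: every Tuesday, Friday and Sunday.
Next Tuesday: May 10 2011.
Next Friday: May 13 2011.
The following Sunday is May 15 2011.
Next Tuesday: May 17 2011.
Next Friday: May 20 2011.
Next Sunday: May 22 2011.
The following Tuesday is May 24 2011.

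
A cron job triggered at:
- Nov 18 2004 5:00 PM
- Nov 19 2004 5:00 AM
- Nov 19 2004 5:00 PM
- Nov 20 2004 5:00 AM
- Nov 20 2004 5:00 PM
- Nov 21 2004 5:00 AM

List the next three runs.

Nov 21 2004 5:00 PM, Nov 22 2004 5:00 AM, Nov 22 2004 5:00 PM

Gaps: 12, 12, 12, 12, 12 hours — each event is 12 hours after the previous one.
Nov 21 2004 5:00 AM + 12 h = Nov 21 2004 5:00 PM.
Nov 21 2004 5:00 PM + 12 h = Nov 22 2004 5:00 AM.
Nov 22 2004 5:00 AM + 12 h = Nov 22 2004 5:00 PM.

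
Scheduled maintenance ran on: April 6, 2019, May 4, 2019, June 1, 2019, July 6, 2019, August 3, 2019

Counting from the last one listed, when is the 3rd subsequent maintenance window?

November 2, 2019

Gaps: 28, 28, 35, 28 days — a mix of 28 and 35. Every date is a Saturday.
Each is the 1st Saturday of its month.
September 2019 — 1st Saturday is September 7, 2019.
1st Saturday of October 2019: October 5, 2019.
1st Saturday of November 2019: November 2, 2019.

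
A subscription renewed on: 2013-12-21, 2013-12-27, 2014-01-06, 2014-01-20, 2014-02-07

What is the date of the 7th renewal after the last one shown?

2014-10-03

Gaps: 6, 10, 14, 18 days — each gap is 4 larger than the previous one.
Next gap: 22 days. 2014-02-07 + 22 days = 2014-03-01.
Next gap: 26 days. 2014-03-01 + 26 days = 2014-03-27.
Next gap: 30 days. 2014-03-27 + 30 days = 2014-04-26.
Next gap: 34 days. 2014-04-26 + 34 days = 2014-05-30.
Next gap: 38 days. 2014-05-30 + 38 days = 2014-07-07.
Next gap: 42 days. 2014-07-07 + 42 days = 2014-08-18.
Next gap: 46 days. 2014-08-18 + 46 days = 2014-10-03.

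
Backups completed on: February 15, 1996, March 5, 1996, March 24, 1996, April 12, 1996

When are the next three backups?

Every event comes 19 days after the last (19, 19, 19).
April 12, 1996 + 19 days = May 1, 1996.
May 1, 1996 + 19 days = May 20, 1996.
May 20, 1996 + 19 days = June 8, 1996.

May 1, 1996; May 20, 1996; June 8, 1996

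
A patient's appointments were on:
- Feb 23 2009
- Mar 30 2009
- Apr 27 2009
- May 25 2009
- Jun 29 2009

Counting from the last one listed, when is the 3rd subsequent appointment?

Sep 28 2009

Every date is a Monday; gaps 35, 28, 28, 35 days.
Each is the last Monday of its month (at least one falls on the 29th or later, ruling out '4th Monday').
July 2009 ends with Monday Jul 27 2009.
August 2009 ends with Monday Aug 31 2009.
September 2009 ends with Monday Sep 28 2009.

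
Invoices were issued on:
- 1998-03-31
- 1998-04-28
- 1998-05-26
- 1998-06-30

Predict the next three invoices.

These are Tuesdays with 28, 28, 35-day gaps.
Each is the final Tuesday of its month — 1998-03-31 is past the 28th, so '4th Tuesday' doesn't fit.
July 1998 ends with Tuesday 1998-07-28.
August 1998 ends with Tuesday 1998-08-25.
Last Tuesday of September 1998: 1998-09-29.

1998-07-28, 1998-08-25, 1998-09-29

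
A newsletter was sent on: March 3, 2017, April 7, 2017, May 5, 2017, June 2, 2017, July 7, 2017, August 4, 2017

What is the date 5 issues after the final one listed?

January 5, 2018

These are Fridays at 28- or 35-day spacing (35, 28, 28, 35, 28).
The pattern: 1st Friday of the month.
1st Friday of September 2017: September 1, 2017.
October 2017 — 1st Friday is October 6, 2017.
November 2017 — 1st Friday is November 3, 2017.
December 2017 — 1st Friday is December 1, 2017.
January 2018 — 1st Friday is January 5, 2018.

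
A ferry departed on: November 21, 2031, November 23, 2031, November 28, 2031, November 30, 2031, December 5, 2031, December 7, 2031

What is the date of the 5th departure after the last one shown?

Gaps: 2, 5, 2, 5, 2 days — not constant, but cyclic with period 2.
The events fall on every Friday and Sunday.
The following Friday is December 12, 2031.
Next Sunday: December 14, 2031.
Next Friday: December 19, 2031.
Next Sunday: December 21, 2031.
Next Friday: December 26, 2031.

December 26, 2031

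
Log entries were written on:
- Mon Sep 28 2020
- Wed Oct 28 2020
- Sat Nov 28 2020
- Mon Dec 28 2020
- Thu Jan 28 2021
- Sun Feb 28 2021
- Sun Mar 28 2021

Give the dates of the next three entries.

Wed Apr 28 2021, Fri May 28 2021, Mon Jun 28 2021

Gaps: 30, 31, 30, 31, 31, 28 days — not constant. Every event is on the 28th of the month.
Pattern: the 28th of each month.
April 2021: Wed Apr 28 2021.
May 2021: Fri May 28 2021.
June 2021: Mon Jun 28 2021.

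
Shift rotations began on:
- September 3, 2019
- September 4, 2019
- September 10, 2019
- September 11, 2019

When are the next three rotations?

Every event lands on a Tuesday or Wednesday (gaps cycle 1, 6, 1).
So the schedule is: every Tuesday and Wednesday.
Next Tuesday: September 17, 2019.
Next Wednesday: September 18, 2019.
Next Tuesday: September 24, 2019.

September 17, 2019; September 18, 2019; September 24, 2019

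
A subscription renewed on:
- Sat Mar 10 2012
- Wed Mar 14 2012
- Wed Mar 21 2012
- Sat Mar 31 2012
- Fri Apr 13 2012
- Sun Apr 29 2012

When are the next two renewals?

Fri May 18 2012, Sat Jun 9 2012

The spacing grows by 3 each time: 4, 7, 10, 13, 16 days.
Next gap: 19 days. Sun Apr 29 2012 + 19 days = Fri May 18 2012.
Next gap: 22 days. Fri May 18 2012 + 22 days = Sat Jun 9 2012.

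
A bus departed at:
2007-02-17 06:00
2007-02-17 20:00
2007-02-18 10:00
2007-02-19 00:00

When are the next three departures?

2007-02-19 14:00, 2007-02-20 04:00, 2007-02-20 18:00

Gaps: 14, 14, 14 hours — each event is 14 hours after the previous one.
2007-02-19 00:00 + 14 h = 2007-02-19 14:00.
2007-02-19 14:00 + 14 h = 2007-02-20 04:00.
2007-02-20 04:00 + 14 h = 2007-02-20 18:00.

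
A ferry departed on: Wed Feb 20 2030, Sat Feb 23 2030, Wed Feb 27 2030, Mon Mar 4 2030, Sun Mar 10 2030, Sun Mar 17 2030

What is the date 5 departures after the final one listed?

Mon May 6 2030

The spacing grows by 1 each time: 3, 4, 5, 6, 7 days.
Next gap: 8 days. Sun Mar 17 2030 + 8 days = Mon Mar 25 2030.
Next gap: 9 days. Mon Mar 25 2030 + 9 days = Wed Apr 3 2030.
Next gap: 10 days. Wed Apr 3 2030 + 10 days = Sat Apr 13 2030.
Next gap: 11 days. Sat Apr 13 2030 + 11 days = Wed Apr 24 2030.
Next gap: 12 days. Wed Apr 24 2030 + 12 days = Mon May 6 2030.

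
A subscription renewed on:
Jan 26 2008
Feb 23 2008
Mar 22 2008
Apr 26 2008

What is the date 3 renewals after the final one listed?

All dates are Saturdays, 28, 28, 35 days apart.
Specifically, the 4th Saturday of each month.
4th Saturday of May 2008: May 24 2008.
4th Saturday of June 2008: Jun 28 2008.
July 2008 — 4th Saturday is Jul 26 2008.

Jul 26 2008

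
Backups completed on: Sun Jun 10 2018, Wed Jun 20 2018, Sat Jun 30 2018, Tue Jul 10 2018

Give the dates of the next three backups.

Fri Jul 20 2018, Mon Jul 30 2018, Thu Aug 9 2018

Gaps between consecutive events: 10, 10, 10 days — a constant 10-day interval.
Tue Jul 10 2018 + 10 days = Fri Jul 20 2018.
Fri Jul 20 2018 + 10 days = Mon Jul 30 2018.
Mon Jul 30 2018 + 10 days = Thu Aug 9 2018.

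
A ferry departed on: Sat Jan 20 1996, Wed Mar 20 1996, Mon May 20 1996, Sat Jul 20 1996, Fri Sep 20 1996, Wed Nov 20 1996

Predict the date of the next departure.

Mon Jan 20 1997

Each date is the 20th; the gaps (60, 61, 61, 62, 61) track the month lengths.
The rule is the 20th of every 2 months.
Next: January 1997 → Mon Jan 20 1997.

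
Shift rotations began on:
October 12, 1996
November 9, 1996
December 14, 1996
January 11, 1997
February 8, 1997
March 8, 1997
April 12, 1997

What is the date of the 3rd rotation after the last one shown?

All dates are Saturdays, 28, 35, 28, 28, 28, 35 days apart.
Specifically, the 2nd Saturday of each month.
2nd Saturday of May 1997: May 10, 1997.
June 1997 — 2nd Saturday is June 14, 1997.
2nd Saturday of July 1997: July 12, 1997.

July 12, 1997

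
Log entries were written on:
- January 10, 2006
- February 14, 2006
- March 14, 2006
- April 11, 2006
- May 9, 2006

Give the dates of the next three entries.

All dates are Tuesdays, 35, 28, 28, 28 days apart.
Specifically, the 2nd Tuesday of each month.
2nd Tuesday of June 2006: June 13, 2006.
July 2006 — 2nd Tuesday is July 11, 2006.
2nd Tuesday of August 2006: August 8, 2006.

June 13, 2006; July 11, 2006; August 8, 2006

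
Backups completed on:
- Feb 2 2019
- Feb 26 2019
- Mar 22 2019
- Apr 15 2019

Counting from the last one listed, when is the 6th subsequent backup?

Gaps between consecutive events: 24, 24, 24 days — a constant 24-day interval.
Apr 15 2019 + 24 days = May 9 2019.
May 9 2019 + 24 days = Jun 2 2019.
Jun 2 2019 + 24 days = Jun 26 2019.
Jun 26 2019 + 24 days = Jul 20 2019.
Jul 20 2019 + 24 days = Aug 13 2019.
Aug 13 2019 + 24 days = Sep 6 2019.

Sep 6 2019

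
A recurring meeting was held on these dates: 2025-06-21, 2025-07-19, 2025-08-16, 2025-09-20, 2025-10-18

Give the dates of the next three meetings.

All dates are Saturdays, 28, 28, 35, 28 days apart.
Specifically, the 3rd Saturday of each month.
3rd Saturday of November 2025: 2025-11-15.
December 2025 — 3rd Saturday is 2025-12-20.
3rd Saturday of January 2026: 2026-01-17.

2025-11-15, 2025-12-20, 2026-01-17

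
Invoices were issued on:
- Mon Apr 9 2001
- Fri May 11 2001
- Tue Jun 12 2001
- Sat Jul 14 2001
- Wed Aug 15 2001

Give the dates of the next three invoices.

Sun Sep 16 2001, Thu Oct 18 2001, Mon Nov 19 2001

The spacing is 32, 32, 32, 32 days — always 32 days.
Wed Aug 15 2001 + 32 days = Sun Sep 16 2001.
Sun Sep 16 2001 + 32 days = Thu Oct 18 2001.
Thu Oct 18 2001 + 32 days = Mon Nov 19 2001.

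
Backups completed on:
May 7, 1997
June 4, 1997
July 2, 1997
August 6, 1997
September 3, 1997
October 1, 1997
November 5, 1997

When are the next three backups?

December 3, 1997; January 7, 1998; February 4, 1998

All dates are Wednesdays, 28, 28, 35, 28, 28, 35 days apart.
Specifically, the 1st Wednesday of each month.
1st Wednesday of December 1997: December 3, 1997.
1st Wednesday of January 1998: January 7, 1998.
February 1998 — 1st Wednesday is February 4, 1998.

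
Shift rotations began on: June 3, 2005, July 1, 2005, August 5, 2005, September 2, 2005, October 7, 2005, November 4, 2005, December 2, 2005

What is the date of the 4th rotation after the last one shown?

All dates are Fridays, 28, 35, 28, 35, 28, 28 days apart.
Specifically, the 1st Friday of each month.
January 2006 — 1st Friday is January 6, 2006.
1st Friday of February 2006: February 3, 2006.
March 2006 — 1st Friday is March 3, 2006.
April 2006 — 1st Friday is April 7, 2006.

April 7, 2006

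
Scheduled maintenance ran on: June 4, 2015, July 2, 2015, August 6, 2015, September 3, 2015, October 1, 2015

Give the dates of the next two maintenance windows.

All dates are Thursdays, 28, 35, 28, 28 days apart.
Specifically, the 1st Thursday of each month.
1st Thursday of November 2015: November 5, 2015.
December 2015 — 1st Thursday is December 3, 2015.

November 5, 2015; December 3, 2015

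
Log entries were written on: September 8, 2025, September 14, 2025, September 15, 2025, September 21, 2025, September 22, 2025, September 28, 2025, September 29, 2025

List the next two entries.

October 5, 2025; October 6, 2025

Every event lands on a Monday or Sunday (gaps cycle 6, 1, 6, 1, 6, 1).
So the schedule is: every Monday and Sunday.
Next Sunday: October 5, 2025.
The following Monday is October 6, 2025.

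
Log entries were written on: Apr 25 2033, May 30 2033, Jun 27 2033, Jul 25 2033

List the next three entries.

Every date is a Monday; gaps 35, 28, 28 days.
Each is the last Monday of its month (at least one falls on the 29th or later, ruling out '4th Monday').
August 2033 ends with Monday Aug 29 2033.
September 2033 ends with Monday Sep 26 2033.
Last Monday of October 2033: Oct 31 2033.

Aug 29 2033, Sep 26 2033, Oct 31 2033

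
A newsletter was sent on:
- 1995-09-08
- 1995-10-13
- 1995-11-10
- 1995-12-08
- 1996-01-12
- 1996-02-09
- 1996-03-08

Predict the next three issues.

1996-04-12, 1996-05-10, 1996-06-14

All dates are Fridays, 35, 28, 28, 35, 28, 28 days apart.
Specifically, the 2nd Friday of each month.
April 1996 — 2nd Friday is 1996-04-12.
May 1996 — 2nd Friday is 1996-05-10.
June 1996 — 2nd Friday is 1996-06-14.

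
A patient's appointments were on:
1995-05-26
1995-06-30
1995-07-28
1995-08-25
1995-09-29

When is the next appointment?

All Fridays; the gaps (35, 28, 28, 35) vary with month length.
This is the last Friday of each month.
Last Friday of October 1995: 1995-10-27.

1995-10-27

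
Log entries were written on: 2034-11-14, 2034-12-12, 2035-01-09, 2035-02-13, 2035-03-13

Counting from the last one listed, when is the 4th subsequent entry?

2035-07-10

Gaps: 28, 28, 35, 28 days — a mix of 28 and 35. Every date is a Tuesday.
Each is the 2nd Tuesday of its month.
April 2035 — 2nd Tuesday is 2035-04-10.
May 2035 — 2nd Tuesday is 2035-05-08.
June 2035 — 2nd Tuesday is 2035-06-12.
July 2035 — 2nd Tuesday is 2035-07-10.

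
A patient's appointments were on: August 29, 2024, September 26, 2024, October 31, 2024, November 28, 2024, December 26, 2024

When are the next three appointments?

These are Thursdays with 28, 35, 28, 28-day gaps.
Each is the final Thursday of its month — August 29, 2024 is past the 28th, so '4th Thursday' doesn't fit.
January 2025 ends with Thursday January 30, 2025.
February 2025 ends with Thursday February 27, 2025.
Last Thursday of March 2025: March 27, 2025.

January 30, 2025; February 27, 2025; March 27, 2025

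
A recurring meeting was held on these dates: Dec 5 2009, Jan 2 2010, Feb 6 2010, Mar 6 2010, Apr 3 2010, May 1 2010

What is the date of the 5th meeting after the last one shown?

These are Saturdays at 28- or 35-day spacing (28, 35, 28, 28, 28).
The pattern: 1st Saturday of the month.
1st Saturday of June 2010: Jun 5 2010.
July 2010 — 1st Saturday is Jul 3 2010.
August 2010 — 1st Saturday is Aug 7 2010.
1st Saturday of September 2010: Sep 4 2010.
1st Saturday of October 2010: Oct 2 2010.

Oct 2 2010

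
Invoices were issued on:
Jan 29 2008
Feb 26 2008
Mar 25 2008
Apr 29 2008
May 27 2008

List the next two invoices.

Jun 24 2008, Jul 29 2008

All Tuesdays; the gaps (28, 28, 35, 28) vary with month length.
This is the last Tuesday of each month.
June 2008 ends with Tuesday Jun 24 2008.
July 2008 ends with Tuesday Jul 29 2008.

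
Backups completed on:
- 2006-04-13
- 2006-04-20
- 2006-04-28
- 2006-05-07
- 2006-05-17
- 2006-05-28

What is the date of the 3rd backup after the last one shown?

Gaps: 7, 8, 9, 10, 11 days — each gap is 1 larger than the previous one.
Next gap: 12 days. 2006-05-28 + 12 days = 2006-06-09.
Next gap: 13 days. 2006-06-09 + 13 days = 2006-06-22.
Next gap: 14 days. 2006-06-22 + 14 days = 2006-07-06.

2006-07-06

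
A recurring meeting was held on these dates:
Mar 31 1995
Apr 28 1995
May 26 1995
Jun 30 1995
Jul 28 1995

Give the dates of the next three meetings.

Aug 25 1995, Sep 29 1995, Oct 27 1995

These are Fridays with 28, 28, 35, 28-day gaps.
Each is the final Friday of its month — Mar 31 1995 is past the 28th, so '4th Friday' doesn't fit.
August 1995 ends with Friday Aug 25 1995.
Last Friday of September 1995: Sep 29 1995.
October 1995 ends with Friday Oct 27 1995.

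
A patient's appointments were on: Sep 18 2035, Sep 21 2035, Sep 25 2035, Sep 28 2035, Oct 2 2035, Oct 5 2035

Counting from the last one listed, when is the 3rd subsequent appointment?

Gaps: 3, 4, 3, 4, 3 days — not constant, but cyclic with period 2.
The events fall on every Tuesday and Friday.
Next Tuesday: Oct 9 2035.
Next Friday: Oct 12 2035.
The following Tuesday is Oct 16 2035.

Oct 16 2035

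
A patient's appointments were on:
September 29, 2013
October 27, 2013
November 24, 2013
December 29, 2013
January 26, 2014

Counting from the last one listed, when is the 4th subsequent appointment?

May 25, 2014

All Sundays; the gaps (28, 28, 35, 28) vary with month length.
This is the last Sunday of each month.
February 2014 ends with Sunday February 23, 2014.
March 2014 ends with Sunday March 30, 2014.
April 2014 ends with Sunday April 27, 2014.
May 2014 ends with Sunday May 25, 2014.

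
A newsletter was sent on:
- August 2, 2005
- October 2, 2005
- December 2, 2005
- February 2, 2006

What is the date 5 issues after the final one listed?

December 2, 2006

Gaps: 61, 61, 62 days — not constant. Every event is on the 2nd of the month.
Pattern: the 2nd of every 2 months.
Next: April 2006 → April 2, 2006.
June 2006: June 2, 2006.
August 2006: August 2, 2006.
Next: October 2006 → October 2, 2006.
December 2006: December 2, 2006.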